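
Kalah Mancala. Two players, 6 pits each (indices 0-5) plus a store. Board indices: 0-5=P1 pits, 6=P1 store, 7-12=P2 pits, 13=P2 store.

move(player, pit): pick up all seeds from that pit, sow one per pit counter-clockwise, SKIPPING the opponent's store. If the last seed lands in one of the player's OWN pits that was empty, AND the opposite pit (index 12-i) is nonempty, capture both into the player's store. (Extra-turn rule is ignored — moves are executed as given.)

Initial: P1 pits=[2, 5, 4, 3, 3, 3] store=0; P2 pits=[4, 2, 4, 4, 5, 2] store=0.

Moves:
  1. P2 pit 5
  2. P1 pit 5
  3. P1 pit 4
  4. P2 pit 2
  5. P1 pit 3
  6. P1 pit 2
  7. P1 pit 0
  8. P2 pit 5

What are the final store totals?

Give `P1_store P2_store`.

Move 1: P2 pit5 -> P1=[3,5,4,3,3,3](0) P2=[4,2,4,4,5,0](1)
Move 2: P1 pit5 -> P1=[3,5,4,3,3,0](1) P2=[5,3,4,4,5,0](1)
Move 3: P1 pit4 -> P1=[3,5,4,3,0,1](2) P2=[6,3,4,4,5,0](1)
Move 4: P2 pit2 -> P1=[3,5,4,3,0,1](2) P2=[6,3,0,5,6,1](2)
Move 5: P1 pit3 -> P1=[3,5,4,0,1,2](3) P2=[6,3,0,5,6,1](2)
Move 6: P1 pit2 -> P1=[3,5,0,1,2,3](4) P2=[6,3,0,5,6,1](2)
Move 7: P1 pit0 -> P1=[0,6,1,2,2,3](4) P2=[6,3,0,5,6,1](2)
Move 8: P2 pit5 -> P1=[0,6,1,2,2,3](4) P2=[6,3,0,5,6,0](3)

Answer: 4 3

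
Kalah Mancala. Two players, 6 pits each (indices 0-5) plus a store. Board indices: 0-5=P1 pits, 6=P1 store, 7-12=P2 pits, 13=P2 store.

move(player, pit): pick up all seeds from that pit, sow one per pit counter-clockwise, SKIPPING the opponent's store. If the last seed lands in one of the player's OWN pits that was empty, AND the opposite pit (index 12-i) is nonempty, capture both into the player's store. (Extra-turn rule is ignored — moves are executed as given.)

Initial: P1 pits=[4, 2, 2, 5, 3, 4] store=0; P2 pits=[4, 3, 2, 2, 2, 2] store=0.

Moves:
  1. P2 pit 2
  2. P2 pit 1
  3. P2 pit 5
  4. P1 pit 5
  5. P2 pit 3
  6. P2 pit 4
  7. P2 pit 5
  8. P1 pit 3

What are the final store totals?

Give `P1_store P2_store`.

Answer: 2 4

Derivation:
Move 1: P2 pit2 -> P1=[4,2,2,5,3,4](0) P2=[4,3,0,3,3,2](0)
Move 2: P2 pit1 -> P1=[4,2,2,5,3,4](0) P2=[4,0,1,4,4,2](0)
Move 3: P2 pit5 -> P1=[5,2,2,5,3,4](0) P2=[4,0,1,4,4,0](1)
Move 4: P1 pit5 -> P1=[5,2,2,5,3,0](1) P2=[5,1,2,4,4,0](1)
Move 5: P2 pit3 -> P1=[6,2,2,5,3,0](1) P2=[5,1,2,0,5,1](2)
Move 6: P2 pit4 -> P1=[7,3,3,5,3,0](1) P2=[5,1,2,0,0,2](3)
Move 7: P2 pit5 -> P1=[8,3,3,5,3,0](1) P2=[5,1,2,0,0,0](4)
Move 8: P1 pit3 -> P1=[8,3,3,0,4,1](2) P2=[6,2,2,0,0,0](4)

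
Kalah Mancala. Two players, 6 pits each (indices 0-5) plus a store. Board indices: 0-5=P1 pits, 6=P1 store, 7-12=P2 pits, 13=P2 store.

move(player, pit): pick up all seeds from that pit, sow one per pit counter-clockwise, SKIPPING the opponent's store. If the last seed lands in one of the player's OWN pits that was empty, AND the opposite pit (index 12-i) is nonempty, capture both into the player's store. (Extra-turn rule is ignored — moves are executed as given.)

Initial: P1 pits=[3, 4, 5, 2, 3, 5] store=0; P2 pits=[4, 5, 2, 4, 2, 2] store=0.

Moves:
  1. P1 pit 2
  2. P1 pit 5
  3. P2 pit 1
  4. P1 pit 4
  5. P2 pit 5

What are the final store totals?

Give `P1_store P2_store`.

Move 1: P1 pit2 -> P1=[3,4,0,3,4,6](1) P2=[5,5,2,4,2,2](0)
Move 2: P1 pit5 -> P1=[3,4,0,3,4,0](2) P2=[6,6,3,5,3,2](0)
Move 3: P2 pit1 -> P1=[4,4,0,3,4,0](2) P2=[6,0,4,6,4,3](1)
Move 4: P1 pit4 -> P1=[4,4,0,3,0,1](3) P2=[7,1,4,6,4,3](1)
Move 5: P2 pit5 -> P1=[5,5,0,3,0,1](3) P2=[7,1,4,6,4,0](2)

Answer: 3 2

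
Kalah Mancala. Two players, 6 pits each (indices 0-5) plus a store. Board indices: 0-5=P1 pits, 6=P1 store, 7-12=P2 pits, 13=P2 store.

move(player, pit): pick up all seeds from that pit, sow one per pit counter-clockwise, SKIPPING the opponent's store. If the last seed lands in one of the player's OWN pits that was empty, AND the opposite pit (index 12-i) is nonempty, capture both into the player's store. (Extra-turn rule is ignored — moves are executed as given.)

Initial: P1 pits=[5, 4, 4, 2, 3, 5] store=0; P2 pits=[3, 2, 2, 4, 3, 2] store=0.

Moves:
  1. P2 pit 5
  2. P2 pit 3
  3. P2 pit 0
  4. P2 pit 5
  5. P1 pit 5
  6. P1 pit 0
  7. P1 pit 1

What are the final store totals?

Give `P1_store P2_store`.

Answer: 3 8

Derivation:
Move 1: P2 pit5 -> P1=[6,4,4,2,3,5](0) P2=[3,2,2,4,3,0](1)
Move 2: P2 pit3 -> P1=[7,4,4,2,3,5](0) P2=[3,2,2,0,4,1](2)
Move 3: P2 pit0 -> P1=[7,4,0,2,3,5](0) P2=[0,3,3,0,4,1](7)
Move 4: P2 pit5 -> P1=[7,4,0,2,3,5](0) P2=[0,3,3,0,4,0](8)
Move 5: P1 pit5 -> P1=[7,4,0,2,3,0](1) P2=[1,4,4,1,4,0](8)
Move 6: P1 pit0 -> P1=[0,5,1,3,4,1](2) P2=[2,4,4,1,4,0](8)
Move 7: P1 pit1 -> P1=[0,0,2,4,5,2](3) P2=[2,4,4,1,4,0](8)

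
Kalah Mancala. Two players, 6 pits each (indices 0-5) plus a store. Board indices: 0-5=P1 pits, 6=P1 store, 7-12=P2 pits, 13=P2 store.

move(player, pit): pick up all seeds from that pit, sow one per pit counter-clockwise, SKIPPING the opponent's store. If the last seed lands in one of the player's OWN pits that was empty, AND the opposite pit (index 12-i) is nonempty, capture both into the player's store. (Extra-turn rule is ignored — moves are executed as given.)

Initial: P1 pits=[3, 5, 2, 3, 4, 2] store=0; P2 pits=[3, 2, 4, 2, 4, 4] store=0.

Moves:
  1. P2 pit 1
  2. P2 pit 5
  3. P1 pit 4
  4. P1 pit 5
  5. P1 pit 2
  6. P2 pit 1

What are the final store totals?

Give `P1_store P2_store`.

Answer: 8 1

Derivation:
Move 1: P2 pit1 -> P1=[3,5,2,3,4,2](0) P2=[3,0,5,3,4,4](0)
Move 2: P2 pit5 -> P1=[4,6,3,3,4,2](0) P2=[3,0,5,3,4,0](1)
Move 3: P1 pit4 -> P1=[4,6,3,3,0,3](1) P2=[4,1,5,3,4,0](1)
Move 4: P1 pit5 -> P1=[4,6,3,3,0,0](2) P2=[5,2,5,3,4,0](1)
Move 5: P1 pit2 -> P1=[4,6,0,4,1,0](8) P2=[0,2,5,3,4,0](1)
Move 6: P2 pit1 -> P1=[4,6,0,4,1,0](8) P2=[0,0,6,4,4,0](1)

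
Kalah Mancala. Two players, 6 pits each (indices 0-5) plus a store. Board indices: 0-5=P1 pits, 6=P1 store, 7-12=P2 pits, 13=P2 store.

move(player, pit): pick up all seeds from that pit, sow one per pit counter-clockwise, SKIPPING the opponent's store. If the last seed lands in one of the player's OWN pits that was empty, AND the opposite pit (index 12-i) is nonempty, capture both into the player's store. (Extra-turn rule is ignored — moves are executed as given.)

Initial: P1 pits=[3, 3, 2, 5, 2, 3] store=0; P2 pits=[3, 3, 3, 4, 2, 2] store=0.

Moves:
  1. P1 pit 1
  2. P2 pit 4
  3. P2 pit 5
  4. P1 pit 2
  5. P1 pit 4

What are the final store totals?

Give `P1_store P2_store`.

Move 1: P1 pit1 -> P1=[3,0,3,6,3,3](0) P2=[3,3,3,4,2,2](0)
Move 2: P2 pit4 -> P1=[3,0,3,6,3,3](0) P2=[3,3,3,4,0,3](1)
Move 3: P2 pit5 -> P1=[4,1,3,6,3,3](0) P2=[3,3,3,4,0,0](2)
Move 4: P1 pit2 -> P1=[4,1,0,7,4,4](0) P2=[3,3,3,4,0,0](2)
Move 5: P1 pit4 -> P1=[4,1,0,7,0,5](1) P2=[4,4,3,4,0,0](2)

Answer: 1 2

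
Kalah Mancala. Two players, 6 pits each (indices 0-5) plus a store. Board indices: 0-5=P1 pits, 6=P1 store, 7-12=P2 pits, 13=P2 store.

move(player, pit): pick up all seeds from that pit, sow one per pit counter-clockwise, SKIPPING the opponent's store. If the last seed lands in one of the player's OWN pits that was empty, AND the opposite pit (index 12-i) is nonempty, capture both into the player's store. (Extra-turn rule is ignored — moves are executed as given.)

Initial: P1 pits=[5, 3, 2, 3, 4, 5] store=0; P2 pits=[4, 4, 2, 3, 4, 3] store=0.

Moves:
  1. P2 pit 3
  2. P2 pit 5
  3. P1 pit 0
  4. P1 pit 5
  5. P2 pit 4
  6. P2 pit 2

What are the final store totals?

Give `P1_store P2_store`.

Move 1: P2 pit3 -> P1=[5,3,2,3,4,5](0) P2=[4,4,2,0,5,4](1)
Move 2: P2 pit5 -> P1=[6,4,3,3,4,5](0) P2=[4,4,2,0,5,0](2)
Move 3: P1 pit0 -> P1=[0,5,4,4,5,6](1) P2=[4,4,2,0,5,0](2)
Move 4: P1 pit5 -> P1=[0,5,4,4,5,0](2) P2=[5,5,3,1,6,0](2)
Move 5: P2 pit4 -> P1=[1,6,5,5,5,0](2) P2=[5,5,3,1,0,1](3)
Move 6: P2 pit2 -> P1=[1,6,5,5,5,0](2) P2=[5,5,0,2,1,2](3)

Answer: 2 3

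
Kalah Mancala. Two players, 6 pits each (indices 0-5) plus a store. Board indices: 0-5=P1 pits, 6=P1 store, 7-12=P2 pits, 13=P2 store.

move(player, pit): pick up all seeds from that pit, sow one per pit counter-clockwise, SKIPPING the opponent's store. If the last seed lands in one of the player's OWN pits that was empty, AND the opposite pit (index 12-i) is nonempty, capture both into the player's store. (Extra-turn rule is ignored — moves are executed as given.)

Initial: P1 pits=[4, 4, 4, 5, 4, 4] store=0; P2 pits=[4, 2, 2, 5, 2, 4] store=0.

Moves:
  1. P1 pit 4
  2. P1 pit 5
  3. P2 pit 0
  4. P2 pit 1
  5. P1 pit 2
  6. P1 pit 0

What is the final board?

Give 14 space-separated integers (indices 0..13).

Move 1: P1 pit4 -> P1=[4,4,4,5,0,5](1) P2=[5,3,2,5,2,4](0)
Move 2: P1 pit5 -> P1=[4,4,4,5,0,0](2) P2=[6,4,3,6,2,4](0)
Move 3: P2 pit0 -> P1=[4,4,4,5,0,0](2) P2=[0,5,4,7,3,5](1)
Move 4: P2 pit1 -> P1=[4,4,4,5,0,0](2) P2=[0,0,5,8,4,6](2)
Move 5: P1 pit2 -> P1=[4,4,0,6,1,1](3) P2=[0,0,5,8,4,6](2)
Move 6: P1 pit0 -> P1=[0,5,1,7,2,1](3) P2=[0,0,5,8,4,6](2)

Answer: 0 5 1 7 2 1 3 0 0 5 8 4 6 2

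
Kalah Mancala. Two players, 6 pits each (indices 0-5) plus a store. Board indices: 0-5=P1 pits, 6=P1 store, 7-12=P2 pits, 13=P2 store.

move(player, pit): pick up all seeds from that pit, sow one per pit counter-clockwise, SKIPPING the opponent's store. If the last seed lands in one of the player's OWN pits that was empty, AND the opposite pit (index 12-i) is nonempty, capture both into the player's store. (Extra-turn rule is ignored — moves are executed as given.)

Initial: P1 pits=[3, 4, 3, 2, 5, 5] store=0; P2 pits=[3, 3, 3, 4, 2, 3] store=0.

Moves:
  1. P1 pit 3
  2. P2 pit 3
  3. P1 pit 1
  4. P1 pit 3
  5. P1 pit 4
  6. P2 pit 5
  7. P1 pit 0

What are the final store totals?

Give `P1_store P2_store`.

Answer: 1 2

Derivation:
Move 1: P1 pit3 -> P1=[3,4,3,0,6,6](0) P2=[3,3,3,4,2,3](0)
Move 2: P2 pit3 -> P1=[4,4,3,0,6,6](0) P2=[3,3,3,0,3,4](1)
Move 3: P1 pit1 -> P1=[4,0,4,1,7,7](0) P2=[3,3,3,0,3,4](1)
Move 4: P1 pit3 -> P1=[4,0,4,0,8,7](0) P2=[3,3,3,0,3,4](1)
Move 5: P1 pit4 -> P1=[4,0,4,0,0,8](1) P2=[4,4,4,1,4,5](1)
Move 6: P2 pit5 -> P1=[5,1,5,1,0,8](1) P2=[4,4,4,1,4,0](2)
Move 7: P1 pit0 -> P1=[0,2,6,2,1,9](1) P2=[4,4,4,1,4,0](2)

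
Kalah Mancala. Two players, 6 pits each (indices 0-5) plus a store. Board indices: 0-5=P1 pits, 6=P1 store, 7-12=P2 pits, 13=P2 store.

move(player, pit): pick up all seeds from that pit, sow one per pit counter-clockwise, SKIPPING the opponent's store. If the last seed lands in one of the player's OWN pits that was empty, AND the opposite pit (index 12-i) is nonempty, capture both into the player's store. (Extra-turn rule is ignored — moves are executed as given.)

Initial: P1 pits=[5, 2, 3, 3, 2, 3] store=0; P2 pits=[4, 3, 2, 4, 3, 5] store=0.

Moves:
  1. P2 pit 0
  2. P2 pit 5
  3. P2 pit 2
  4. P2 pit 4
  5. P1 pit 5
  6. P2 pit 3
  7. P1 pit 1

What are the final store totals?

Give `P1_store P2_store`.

Answer: 2 10

Derivation:
Move 1: P2 pit0 -> P1=[5,2,3,3,2,3](0) P2=[0,4,3,5,4,5](0)
Move 2: P2 pit5 -> P1=[6,3,4,4,2,3](0) P2=[0,4,3,5,4,0](1)
Move 3: P2 pit2 -> P1=[0,3,4,4,2,3](0) P2=[0,4,0,6,5,0](8)
Move 4: P2 pit4 -> P1=[1,4,5,4,2,3](0) P2=[0,4,0,6,0,1](9)
Move 5: P1 pit5 -> P1=[1,4,5,4,2,0](1) P2=[1,5,0,6,0,1](9)
Move 6: P2 pit3 -> P1=[2,5,6,4,2,0](1) P2=[1,5,0,0,1,2](10)
Move 7: P1 pit1 -> P1=[2,0,7,5,3,1](2) P2=[1,5,0,0,1,2](10)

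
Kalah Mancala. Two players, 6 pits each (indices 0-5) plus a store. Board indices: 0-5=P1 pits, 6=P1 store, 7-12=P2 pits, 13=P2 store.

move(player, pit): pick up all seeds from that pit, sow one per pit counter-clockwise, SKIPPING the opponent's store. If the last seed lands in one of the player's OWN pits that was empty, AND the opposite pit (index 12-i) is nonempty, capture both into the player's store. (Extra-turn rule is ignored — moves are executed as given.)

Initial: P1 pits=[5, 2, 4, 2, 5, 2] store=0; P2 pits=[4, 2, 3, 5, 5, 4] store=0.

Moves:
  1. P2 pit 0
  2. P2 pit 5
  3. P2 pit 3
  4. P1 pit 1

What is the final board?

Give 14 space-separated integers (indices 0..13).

Move 1: P2 pit0 -> P1=[5,2,4,2,5,2](0) P2=[0,3,4,6,6,4](0)
Move 2: P2 pit5 -> P1=[6,3,5,2,5,2](0) P2=[0,3,4,6,6,0](1)
Move 3: P2 pit3 -> P1=[7,4,6,2,5,2](0) P2=[0,3,4,0,7,1](2)
Move 4: P1 pit1 -> P1=[7,0,7,3,6,3](0) P2=[0,3,4,0,7,1](2)

Answer: 7 0 7 3 6 3 0 0 3 4 0 7 1 2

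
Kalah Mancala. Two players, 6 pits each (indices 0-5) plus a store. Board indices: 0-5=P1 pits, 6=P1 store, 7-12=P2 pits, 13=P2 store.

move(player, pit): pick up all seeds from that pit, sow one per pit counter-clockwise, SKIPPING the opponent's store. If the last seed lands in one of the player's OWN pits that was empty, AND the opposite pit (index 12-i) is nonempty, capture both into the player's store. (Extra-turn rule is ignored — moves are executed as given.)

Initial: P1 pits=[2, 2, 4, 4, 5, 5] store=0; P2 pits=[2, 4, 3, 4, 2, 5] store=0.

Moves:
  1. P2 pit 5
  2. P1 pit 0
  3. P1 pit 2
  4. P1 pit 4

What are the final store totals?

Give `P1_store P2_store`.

Move 1: P2 pit5 -> P1=[3,3,5,5,5,5](0) P2=[2,4,3,4,2,0](1)
Move 2: P1 pit0 -> P1=[0,4,6,6,5,5](0) P2=[2,4,3,4,2,0](1)
Move 3: P1 pit2 -> P1=[0,4,0,7,6,6](1) P2=[3,5,3,4,2,0](1)
Move 4: P1 pit4 -> P1=[0,4,0,7,0,7](2) P2=[4,6,4,5,2,0](1)

Answer: 2 1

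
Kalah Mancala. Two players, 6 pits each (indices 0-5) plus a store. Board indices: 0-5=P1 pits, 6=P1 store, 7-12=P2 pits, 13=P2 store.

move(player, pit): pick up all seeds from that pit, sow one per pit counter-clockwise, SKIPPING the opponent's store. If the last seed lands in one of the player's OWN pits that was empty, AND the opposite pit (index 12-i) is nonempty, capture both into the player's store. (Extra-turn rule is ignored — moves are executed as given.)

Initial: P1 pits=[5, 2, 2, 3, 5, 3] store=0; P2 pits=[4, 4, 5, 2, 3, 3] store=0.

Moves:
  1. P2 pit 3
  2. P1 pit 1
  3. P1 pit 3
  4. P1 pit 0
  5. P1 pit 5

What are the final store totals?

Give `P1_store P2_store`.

Answer: 2 0

Derivation:
Move 1: P2 pit3 -> P1=[5,2,2,3,5,3](0) P2=[4,4,5,0,4,4](0)
Move 2: P1 pit1 -> P1=[5,0,3,4,5,3](0) P2=[4,4,5,0,4,4](0)
Move 3: P1 pit3 -> P1=[5,0,3,0,6,4](1) P2=[5,4,5,0,4,4](0)
Move 4: P1 pit0 -> P1=[0,1,4,1,7,5](1) P2=[5,4,5,0,4,4](0)
Move 5: P1 pit5 -> P1=[0,1,4,1,7,0](2) P2=[6,5,6,1,4,4](0)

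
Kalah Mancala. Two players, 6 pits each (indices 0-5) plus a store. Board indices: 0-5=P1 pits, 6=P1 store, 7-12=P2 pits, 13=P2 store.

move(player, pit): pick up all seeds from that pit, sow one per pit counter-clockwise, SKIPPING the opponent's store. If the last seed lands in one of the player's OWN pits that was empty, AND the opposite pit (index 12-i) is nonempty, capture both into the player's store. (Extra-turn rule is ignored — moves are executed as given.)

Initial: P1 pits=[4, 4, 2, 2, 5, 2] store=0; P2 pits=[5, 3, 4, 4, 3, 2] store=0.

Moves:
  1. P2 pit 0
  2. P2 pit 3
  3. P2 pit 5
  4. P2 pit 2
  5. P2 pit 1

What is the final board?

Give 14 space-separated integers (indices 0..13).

Move 1: P2 pit0 -> P1=[4,4,2,2,5,2](0) P2=[0,4,5,5,4,3](0)
Move 2: P2 pit3 -> P1=[5,5,2,2,5,2](0) P2=[0,4,5,0,5,4](1)
Move 3: P2 pit5 -> P1=[6,6,3,2,5,2](0) P2=[0,4,5,0,5,0](2)
Move 4: P2 pit2 -> P1=[7,6,3,2,5,2](0) P2=[0,4,0,1,6,1](3)
Move 5: P2 pit1 -> P1=[7,6,3,2,5,2](0) P2=[0,0,1,2,7,2](3)

Answer: 7 6 3 2 5 2 0 0 0 1 2 7 2 3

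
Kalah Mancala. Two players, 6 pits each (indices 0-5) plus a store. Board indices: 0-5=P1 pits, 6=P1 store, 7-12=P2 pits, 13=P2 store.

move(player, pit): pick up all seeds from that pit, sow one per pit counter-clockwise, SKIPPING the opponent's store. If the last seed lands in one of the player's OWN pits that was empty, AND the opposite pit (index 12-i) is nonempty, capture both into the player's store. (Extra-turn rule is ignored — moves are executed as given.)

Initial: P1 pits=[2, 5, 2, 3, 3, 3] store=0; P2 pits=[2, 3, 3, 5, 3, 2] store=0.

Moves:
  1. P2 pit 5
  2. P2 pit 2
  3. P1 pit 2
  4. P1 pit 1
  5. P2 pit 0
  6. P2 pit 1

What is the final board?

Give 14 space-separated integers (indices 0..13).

Move 1: P2 pit5 -> P1=[3,5,2,3,3,3](0) P2=[2,3,3,5,3,0](1)
Move 2: P2 pit2 -> P1=[0,5,2,3,3,3](0) P2=[2,3,0,6,4,0](5)
Move 3: P1 pit2 -> P1=[0,5,0,4,4,3](0) P2=[2,3,0,6,4,0](5)
Move 4: P1 pit1 -> P1=[0,0,1,5,5,4](1) P2=[2,3,0,6,4,0](5)
Move 5: P2 pit0 -> P1=[0,0,1,0,5,4](1) P2=[0,4,0,6,4,0](11)
Move 6: P2 pit1 -> P1=[0,0,1,0,5,4](1) P2=[0,0,1,7,5,1](11)

Answer: 0 0 1 0 5 4 1 0 0 1 7 5 1 11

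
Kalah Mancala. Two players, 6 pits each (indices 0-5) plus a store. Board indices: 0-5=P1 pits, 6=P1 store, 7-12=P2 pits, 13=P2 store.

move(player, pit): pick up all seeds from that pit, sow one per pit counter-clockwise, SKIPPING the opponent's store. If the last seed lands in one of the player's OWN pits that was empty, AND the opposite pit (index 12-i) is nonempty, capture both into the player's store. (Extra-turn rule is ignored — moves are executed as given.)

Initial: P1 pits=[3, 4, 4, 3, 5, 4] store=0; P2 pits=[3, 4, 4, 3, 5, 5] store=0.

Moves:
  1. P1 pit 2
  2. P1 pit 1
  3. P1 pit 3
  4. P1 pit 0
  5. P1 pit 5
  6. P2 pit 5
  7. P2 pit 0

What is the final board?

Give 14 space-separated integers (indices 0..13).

Answer: 0 2 3 1 9 0 8 0 7 2 5 7 0 3

Derivation:
Move 1: P1 pit2 -> P1=[3,4,0,4,6,5](1) P2=[3,4,4,3,5,5](0)
Move 2: P1 pit1 -> P1=[3,0,1,5,7,6](1) P2=[3,4,4,3,5,5](0)
Move 3: P1 pit3 -> P1=[3,0,1,0,8,7](2) P2=[4,5,4,3,5,5](0)
Move 4: P1 pit0 -> P1=[0,1,2,0,8,7](7) P2=[4,5,0,3,5,5](0)
Move 5: P1 pit5 -> P1=[0,1,2,0,8,0](8) P2=[5,6,1,4,6,6](0)
Move 6: P2 pit5 -> P1=[1,2,3,1,9,0](8) P2=[5,6,1,4,6,0](1)
Move 7: P2 pit0 -> P1=[0,2,3,1,9,0](8) P2=[0,7,2,5,7,0](3)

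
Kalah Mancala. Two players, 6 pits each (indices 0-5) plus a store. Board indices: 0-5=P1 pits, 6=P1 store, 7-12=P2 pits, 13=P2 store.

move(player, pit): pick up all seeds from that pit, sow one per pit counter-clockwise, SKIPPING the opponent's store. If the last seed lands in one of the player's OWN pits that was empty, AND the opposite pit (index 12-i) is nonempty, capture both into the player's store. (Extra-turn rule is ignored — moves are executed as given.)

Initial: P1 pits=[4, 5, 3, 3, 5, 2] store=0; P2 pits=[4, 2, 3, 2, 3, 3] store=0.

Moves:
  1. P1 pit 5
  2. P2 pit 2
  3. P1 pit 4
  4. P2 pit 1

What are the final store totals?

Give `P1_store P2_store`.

Move 1: P1 pit5 -> P1=[4,5,3,3,5,0](1) P2=[5,2,3,2,3,3](0)
Move 2: P2 pit2 -> P1=[4,5,3,3,5,0](1) P2=[5,2,0,3,4,4](0)
Move 3: P1 pit4 -> P1=[4,5,3,3,0,1](2) P2=[6,3,1,3,4,4](0)
Move 4: P2 pit1 -> P1=[4,5,3,3,0,1](2) P2=[6,0,2,4,5,4](0)

Answer: 2 0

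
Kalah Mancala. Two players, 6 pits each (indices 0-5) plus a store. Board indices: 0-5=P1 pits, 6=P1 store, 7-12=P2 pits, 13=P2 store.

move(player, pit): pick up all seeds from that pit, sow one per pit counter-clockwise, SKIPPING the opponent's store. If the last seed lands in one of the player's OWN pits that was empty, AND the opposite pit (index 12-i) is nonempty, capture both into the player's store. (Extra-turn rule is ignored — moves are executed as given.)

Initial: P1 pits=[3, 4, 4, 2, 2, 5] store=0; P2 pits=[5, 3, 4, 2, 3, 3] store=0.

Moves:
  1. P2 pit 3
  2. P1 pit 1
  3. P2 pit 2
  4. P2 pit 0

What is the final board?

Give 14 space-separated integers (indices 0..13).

Answer: 3 0 5 3 3 6 0 0 4 1 2 6 6 1

Derivation:
Move 1: P2 pit3 -> P1=[3,4,4,2,2,5](0) P2=[5,3,4,0,4,4](0)
Move 2: P1 pit1 -> P1=[3,0,5,3,3,6](0) P2=[5,3,4,0,4,4](0)
Move 3: P2 pit2 -> P1=[3,0,5,3,3,6](0) P2=[5,3,0,1,5,5](1)
Move 4: P2 pit0 -> P1=[3,0,5,3,3,6](0) P2=[0,4,1,2,6,6](1)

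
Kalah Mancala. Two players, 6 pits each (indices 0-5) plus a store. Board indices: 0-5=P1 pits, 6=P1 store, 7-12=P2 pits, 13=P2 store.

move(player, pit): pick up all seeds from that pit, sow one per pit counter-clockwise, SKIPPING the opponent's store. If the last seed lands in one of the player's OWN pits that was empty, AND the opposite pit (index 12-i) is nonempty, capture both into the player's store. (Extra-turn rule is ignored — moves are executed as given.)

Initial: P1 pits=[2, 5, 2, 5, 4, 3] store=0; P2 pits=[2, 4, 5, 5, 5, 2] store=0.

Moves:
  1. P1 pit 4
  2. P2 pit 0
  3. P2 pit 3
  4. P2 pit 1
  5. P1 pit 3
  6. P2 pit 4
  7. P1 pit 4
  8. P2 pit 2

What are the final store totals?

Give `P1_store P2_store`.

Answer: 3 4

Derivation:
Move 1: P1 pit4 -> P1=[2,5,2,5,0,4](1) P2=[3,5,5,5,5,2](0)
Move 2: P2 pit0 -> P1=[2,5,2,5,0,4](1) P2=[0,6,6,6,5,2](0)
Move 3: P2 pit3 -> P1=[3,6,3,5,0,4](1) P2=[0,6,6,0,6,3](1)
Move 4: P2 pit1 -> P1=[4,6,3,5,0,4](1) P2=[0,0,7,1,7,4](2)
Move 5: P1 pit3 -> P1=[4,6,3,0,1,5](2) P2=[1,1,7,1,7,4](2)
Move 6: P2 pit4 -> P1=[5,7,4,1,2,5](2) P2=[1,1,7,1,0,5](3)
Move 7: P1 pit4 -> P1=[5,7,4,1,0,6](3) P2=[1,1,7,1,0,5](3)
Move 8: P2 pit2 -> P1=[6,8,5,1,0,6](3) P2=[1,1,0,2,1,6](4)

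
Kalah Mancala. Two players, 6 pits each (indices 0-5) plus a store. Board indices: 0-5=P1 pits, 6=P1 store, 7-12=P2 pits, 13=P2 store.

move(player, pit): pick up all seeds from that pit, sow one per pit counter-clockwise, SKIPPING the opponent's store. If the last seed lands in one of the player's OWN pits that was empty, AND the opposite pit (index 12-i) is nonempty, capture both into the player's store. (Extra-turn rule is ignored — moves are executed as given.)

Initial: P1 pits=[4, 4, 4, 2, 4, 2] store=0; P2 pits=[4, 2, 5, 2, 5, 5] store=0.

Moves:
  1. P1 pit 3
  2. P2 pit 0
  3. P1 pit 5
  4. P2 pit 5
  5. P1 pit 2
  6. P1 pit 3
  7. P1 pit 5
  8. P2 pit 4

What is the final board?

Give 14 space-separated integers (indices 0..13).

Answer: 6 6 1 1 7 0 3 3 4 6 3 0 1 2

Derivation:
Move 1: P1 pit3 -> P1=[4,4,4,0,5,3](0) P2=[4,2,5,2,5,5](0)
Move 2: P2 pit0 -> P1=[4,4,4,0,5,3](0) P2=[0,3,6,3,6,5](0)
Move 3: P1 pit5 -> P1=[4,4,4,0,5,0](1) P2=[1,4,6,3,6,5](0)
Move 4: P2 pit5 -> P1=[5,5,5,1,5,0](1) P2=[1,4,6,3,6,0](1)
Move 5: P1 pit2 -> P1=[5,5,0,2,6,1](2) P2=[2,4,6,3,6,0](1)
Move 6: P1 pit3 -> P1=[5,5,0,0,7,2](2) P2=[2,4,6,3,6,0](1)
Move 7: P1 pit5 -> P1=[5,5,0,0,7,0](3) P2=[3,4,6,3,6,0](1)
Move 8: P2 pit4 -> P1=[6,6,1,1,7,0](3) P2=[3,4,6,3,0,1](2)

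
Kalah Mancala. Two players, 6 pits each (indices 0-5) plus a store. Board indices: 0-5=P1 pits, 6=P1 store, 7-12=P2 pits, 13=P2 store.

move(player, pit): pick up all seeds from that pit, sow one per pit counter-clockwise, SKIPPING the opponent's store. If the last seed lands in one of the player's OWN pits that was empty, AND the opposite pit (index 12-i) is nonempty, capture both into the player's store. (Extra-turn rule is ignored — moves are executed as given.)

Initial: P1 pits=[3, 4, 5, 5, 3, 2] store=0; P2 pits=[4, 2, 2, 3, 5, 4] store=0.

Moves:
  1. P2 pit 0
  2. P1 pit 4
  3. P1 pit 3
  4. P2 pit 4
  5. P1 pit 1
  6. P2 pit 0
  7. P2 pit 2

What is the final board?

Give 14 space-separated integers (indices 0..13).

Move 1: P2 pit0 -> P1=[3,4,5,5,3,2](0) P2=[0,3,3,4,6,4](0)
Move 2: P1 pit4 -> P1=[3,4,5,5,0,3](1) P2=[1,3,3,4,6,4](0)
Move 3: P1 pit3 -> P1=[3,4,5,0,1,4](2) P2=[2,4,3,4,6,4](0)
Move 4: P2 pit4 -> P1=[4,5,6,1,1,4](2) P2=[2,4,3,4,0,5](1)
Move 5: P1 pit1 -> P1=[4,0,7,2,2,5](3) P2=[2,4,3,4,0,5](1)
Move 6: P2 pit0 -> P1=[4,0,7,2,2,5](3) P2=[0,5,4,4,0,5](1)
Move 7: P2 pit2 -> P1=[4,0,7,2,2,5](3) P2=[0,5,0,5,1,6](2)

Answer: 4 0 7 2 2 5 3 0 5 0 5 1 6 2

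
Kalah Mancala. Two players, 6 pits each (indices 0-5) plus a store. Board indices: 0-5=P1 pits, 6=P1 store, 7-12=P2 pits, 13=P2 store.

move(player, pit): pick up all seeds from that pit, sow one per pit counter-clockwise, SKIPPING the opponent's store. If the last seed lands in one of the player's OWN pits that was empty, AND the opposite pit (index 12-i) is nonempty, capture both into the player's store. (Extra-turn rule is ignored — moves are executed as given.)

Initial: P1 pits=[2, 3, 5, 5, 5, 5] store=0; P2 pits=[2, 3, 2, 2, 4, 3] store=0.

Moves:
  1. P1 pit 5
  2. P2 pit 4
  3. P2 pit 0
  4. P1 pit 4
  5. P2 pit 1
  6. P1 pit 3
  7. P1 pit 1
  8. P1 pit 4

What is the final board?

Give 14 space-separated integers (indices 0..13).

Move 1: P1 pit5 -> P1=[2,3,5,5,5,0](1) P2=[3,4,3,3,4,3](0)
Move 2: P2 pit4 -> P1=[3,4,5,5,5,0](1) P2=[3,4,3,3,0,4](1)
Move 3: P2 pit0 -> P1=[3,4,5,5,5,0](1) P2=[0,5,4,4,0,4](1)
Move 4: P1 pit4 -> P1=[3,4,5,5,0,1](2) P2=[1,6,5,4,0,4](1)
Move 5: P2 pit1 -> P1=[4,4,5,5,0,1](2) P2=[1,0,6,5,1,5](2)
Move 6: P1 pit3 -> P1=[4,4,5,0,1,2](3) P2=[2,1,6,5,1,5](2)
Move 7: P1 pit1 -> P1=[4,0,6,1,2,3](3) P2=[2,1,6,5,1,5](2)
Move 8: P1 pit4 -> P1=[4,0,6,1,0,4](4) P2=[2,1,6,5,1,5](2)

Answer: 4 0 6 1 0 4 4 2 1 6 5 1 5 2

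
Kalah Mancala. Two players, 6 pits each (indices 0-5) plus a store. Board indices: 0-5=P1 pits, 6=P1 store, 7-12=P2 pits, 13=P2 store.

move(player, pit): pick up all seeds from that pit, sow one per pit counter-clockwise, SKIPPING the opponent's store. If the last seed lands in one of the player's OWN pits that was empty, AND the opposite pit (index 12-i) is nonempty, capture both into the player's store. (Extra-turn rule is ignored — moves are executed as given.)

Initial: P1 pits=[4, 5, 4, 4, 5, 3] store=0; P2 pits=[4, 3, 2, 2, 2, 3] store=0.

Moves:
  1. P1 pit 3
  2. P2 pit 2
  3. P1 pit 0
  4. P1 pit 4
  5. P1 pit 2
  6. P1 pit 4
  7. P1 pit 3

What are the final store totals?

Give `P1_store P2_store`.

Move 1: P1 pit3 -> P1=[4,5,4,0,6,4](1) P2=[5,3,2,2,2,3](0)
Move 2: P2 pit2 -> P1=[4,5,4,0,6,4](1) P2=[5,3,0,3,3,3](0)
Move 3: P1 pit0 -> P1=[0,6,5,1,7,4](1) P2=[5,3,0,3,3,3](0)
Move 4: P1 pit4 -> P1=[0,6,5,1,0,5](2) P2=[6,4,1,4,4,3](0)
Move 5: P1 pit2 -> P1=[0,6,0,2,1,6](3) P2=[7,4,1,4,4,3](0)
Move 6: P1 pit4 -> P1=[0,6,0,2,0,7](3) P2=[7,4,1,4,4,3](0)
Move 7: P1 pit3 -> P1=[0,6,0,0,1,8](3) P2=[7,4,1,4,4,3](0)

Answer: 3 0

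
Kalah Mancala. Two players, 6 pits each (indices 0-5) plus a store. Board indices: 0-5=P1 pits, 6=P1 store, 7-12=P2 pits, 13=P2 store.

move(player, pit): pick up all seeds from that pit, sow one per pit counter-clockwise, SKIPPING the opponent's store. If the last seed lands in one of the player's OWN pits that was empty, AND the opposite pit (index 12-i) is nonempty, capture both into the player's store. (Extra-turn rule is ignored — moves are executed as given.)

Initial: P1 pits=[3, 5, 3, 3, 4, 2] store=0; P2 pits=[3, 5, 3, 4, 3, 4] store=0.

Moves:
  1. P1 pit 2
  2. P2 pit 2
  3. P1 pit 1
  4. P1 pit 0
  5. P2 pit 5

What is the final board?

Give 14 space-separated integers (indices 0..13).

Move 1: P1 pit2 -> P1=[3,5,0,4,5,3](0) P2=[3,5,3,4,3,4](0)
Move 2: P2 pit2 -> P1=[3,5,0,4,5,3](0) P2=[3,5,0,5,4,5](0)
Move 3: P1 pit1 -> P1=[3,0,1,5,6,4](1) P2=[3,5,0,5,4,5](0)
Move 4: P1 pit0 -> P1=[0,1,2,6,6,4](1) P2=[3,5,0,5,4,5](0)
Move 5: P2 pit5 -> P1=[1,2,3,7,6,4](1) P2=[3,5,0,5,4,0](1)

Answer: 1 2 3 7 6 4 1 3 5 0 5 4 0 1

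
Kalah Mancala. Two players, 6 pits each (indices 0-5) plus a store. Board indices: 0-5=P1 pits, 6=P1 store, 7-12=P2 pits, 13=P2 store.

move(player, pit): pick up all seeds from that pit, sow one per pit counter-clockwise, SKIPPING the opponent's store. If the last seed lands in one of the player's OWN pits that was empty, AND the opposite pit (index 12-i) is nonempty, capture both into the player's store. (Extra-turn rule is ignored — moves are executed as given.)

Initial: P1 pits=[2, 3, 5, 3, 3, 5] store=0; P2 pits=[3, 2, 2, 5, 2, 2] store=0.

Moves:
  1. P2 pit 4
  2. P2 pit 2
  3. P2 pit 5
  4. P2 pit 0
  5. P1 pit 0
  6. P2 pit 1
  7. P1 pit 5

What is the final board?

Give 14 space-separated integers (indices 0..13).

Answer: 0 0 6 4 3 0 1 1 1 3 9 0 0 9

Derivation:
Move 1: P2 pit4 -> P1=[2,3,5,3,3,5](0) P2=[3,2,2,5,0,3](1)
Move 2: P2 pit2 -> P1=[2,0,5,3,3,5](0) P2=[3,2,0,6,0,3](5)
Move 3: P2 pit5 -> P1=[3,1,5,3,3,5](0) P2=[3,2,0,6,0,0](6)
Move 4: P2 pit0 -> P1=[3,1,5,3,3,5](0) P2=[0,3,1,7,0,0](6)
Move 5: P1 pit0 -> P1=[0,2,6,4,3,5](0) P2=[0,3,1,7,0,0](6)
Move 6: P2 pit1 -> P1=[0,0,6,4,3,5](0) P2=[0,0,2,8,0,0](9)
Move 7: P1 pit5 -> P1=[0,0,6,4,3,0](1) P2=[1,1,3,9,0,0](9)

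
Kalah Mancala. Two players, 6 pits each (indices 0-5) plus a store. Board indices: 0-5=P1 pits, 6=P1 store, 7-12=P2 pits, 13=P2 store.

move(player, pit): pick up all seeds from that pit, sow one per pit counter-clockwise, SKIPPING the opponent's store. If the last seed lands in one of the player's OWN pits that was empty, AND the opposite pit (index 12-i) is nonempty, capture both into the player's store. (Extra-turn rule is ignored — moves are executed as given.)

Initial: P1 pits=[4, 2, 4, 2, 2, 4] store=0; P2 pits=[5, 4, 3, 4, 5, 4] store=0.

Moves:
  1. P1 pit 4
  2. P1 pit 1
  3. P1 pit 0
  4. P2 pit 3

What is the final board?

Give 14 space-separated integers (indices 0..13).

Move 1: P1 pit4 -> P1=[4,2,4,2,0,5](1) P2=[5,4,3,4,5,4](0)
Move 2: P1 pit1 -> P1=[4,0,5,3,0,5](1) P2=[5,4,3,4,5,4](0)
Move 3: P1 pit0 -> P1=[0,1,6,4,0,5](6) P2=[5,0,3,4,5,4](0)
Move 4: P2 pit3 -> P1=[1,1,6,4,0,5](6) P2=[5,0,3,0,6,5](1)

Answer: 1 1 6 4 0 5 6 5 0 3 0 6 5 1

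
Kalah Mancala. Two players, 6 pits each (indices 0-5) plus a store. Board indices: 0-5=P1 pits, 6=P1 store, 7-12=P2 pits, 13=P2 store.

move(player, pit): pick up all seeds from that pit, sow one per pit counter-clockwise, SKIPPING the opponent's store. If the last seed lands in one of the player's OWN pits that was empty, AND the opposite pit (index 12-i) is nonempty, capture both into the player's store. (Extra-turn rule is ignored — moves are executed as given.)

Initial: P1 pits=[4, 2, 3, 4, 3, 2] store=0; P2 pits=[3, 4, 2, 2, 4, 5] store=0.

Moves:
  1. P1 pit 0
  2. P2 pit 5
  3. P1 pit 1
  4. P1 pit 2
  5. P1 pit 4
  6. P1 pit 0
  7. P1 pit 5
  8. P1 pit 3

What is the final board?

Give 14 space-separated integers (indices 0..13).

Move 1: P1 pit0 -> P1=[0,3,4,5,4,2](0) P2=[3,4,2,2,4,5](0)
Move 2: P2 pit5 -> P1=[1,4,5,6,4,2](0) P2=[3,4,2,2,4,0](1)
Move 3: P1 pit1 -> P1=[1,0,6,7,5,3](0) P2=[3,4,2,2,4,0](1)
Move 4: P1 pit2 -> P1=[1,0,0,8,6,4](1) P2=[4,5,2,2,4,0](1)
Move 5: P1 pit4 -> P1=[1,0,0,8,0,5](2) P2=[5,6,3,3,4,0](1)
Move 6: P1 pit0 -> P1=[0,0,0,8,0,5](7) P2=[5,6,3,3,0,0](1)
Move 7: P1 pit5 -> P1=[0,0,0,8,0,0](8) P2=[6,7,4,4,0,0](1)
Move 8: P1 pit3 -> P1=[0,0,0,0,1,1](9) P2=[7,8,5,5,1,0](1)

Answer: 0 0 0 0 1 1 9 7 8 5 5 1 0 1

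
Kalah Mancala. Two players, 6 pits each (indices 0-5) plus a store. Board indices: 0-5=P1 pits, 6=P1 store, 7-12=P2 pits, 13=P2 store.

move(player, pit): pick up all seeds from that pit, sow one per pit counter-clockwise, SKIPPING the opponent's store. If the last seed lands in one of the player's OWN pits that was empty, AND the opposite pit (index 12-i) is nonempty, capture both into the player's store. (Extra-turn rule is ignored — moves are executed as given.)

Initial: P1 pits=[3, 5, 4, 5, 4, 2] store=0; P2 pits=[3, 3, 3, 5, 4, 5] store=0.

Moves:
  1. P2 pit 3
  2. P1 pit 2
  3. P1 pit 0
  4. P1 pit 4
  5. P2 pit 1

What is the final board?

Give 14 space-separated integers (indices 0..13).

Answer: 0 7 1 7 0 4 2 4 0 5 2 6 7 1

Derivation:
Move 1: P2 pit3 -> P1=[4,6,4,5,4,2](0) P2=[3,3,3,0,5,6](1)
Move 2: P1 pit2 -> P1=[4,6,0,6,5,3](1) P2=[3,3,3,0,5,6](1)
Move 3: P1 pit0 -> P1=[0,7,1,7,6,3](1) P2=[3,3,3,0,5,6](1)
Move 4: P1 pit4 -> P1=[0,7,1,7,0,4](2) P2=[4,4,4,1,5,6](1)
Move 5: P2 pit1 -> P1=[0,7,1,7,0,4](2) P2=[4,0,5,2,6,7](1)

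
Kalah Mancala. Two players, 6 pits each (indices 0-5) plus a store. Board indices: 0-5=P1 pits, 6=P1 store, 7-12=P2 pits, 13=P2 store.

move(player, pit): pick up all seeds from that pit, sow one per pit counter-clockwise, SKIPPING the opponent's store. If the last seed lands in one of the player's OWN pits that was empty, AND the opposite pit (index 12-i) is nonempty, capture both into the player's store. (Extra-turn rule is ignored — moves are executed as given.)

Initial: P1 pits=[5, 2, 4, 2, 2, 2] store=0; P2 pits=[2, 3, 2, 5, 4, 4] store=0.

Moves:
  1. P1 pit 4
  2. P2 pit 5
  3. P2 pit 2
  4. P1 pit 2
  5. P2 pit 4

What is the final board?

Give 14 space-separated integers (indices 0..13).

Answer: 7 4 1 3 1 4 2 3 3 0 6 0 1 2

Derivation:
Move 1: P1 pit4 -> P1=[5,2,4,2,0,3](1) P2=[2,3,2,5,4,4](0)
Move 2: P2 pit5 -> P1=[6,3,5,2,0,3](1) P2=[2,3,2,5,4,0](1)
Move 3: P2 pit2 -> P1=[6,3,5,2,0,3](1) P2=[2,3,0,6,5,0](1)
Move 4: P1 pit2 -> P1=[6,3,0,3,1,4](2) P2=[3,3,0,6,5,0](1)
Move 5: P2 pit4 -> P1=[7,4,1,3,1,4](2) P2=[3,3,0,6,0,1](2)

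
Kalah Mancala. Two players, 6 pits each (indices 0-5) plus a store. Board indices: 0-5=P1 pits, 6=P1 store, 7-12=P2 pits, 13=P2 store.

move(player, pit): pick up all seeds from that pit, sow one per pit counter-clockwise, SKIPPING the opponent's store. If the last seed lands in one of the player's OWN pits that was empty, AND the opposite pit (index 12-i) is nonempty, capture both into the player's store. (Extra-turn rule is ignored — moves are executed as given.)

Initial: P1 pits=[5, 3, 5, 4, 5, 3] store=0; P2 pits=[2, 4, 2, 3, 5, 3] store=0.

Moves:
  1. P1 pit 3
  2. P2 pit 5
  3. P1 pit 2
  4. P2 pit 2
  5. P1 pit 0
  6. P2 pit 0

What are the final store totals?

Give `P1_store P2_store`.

Move 1: P1 pit3 -> P1=[5,3,5,0,6,4](1) P2=[3,4,2,3,5,3](0)
Move 2: P2 pit5 -> P1=[6,4,5,0,6,4](1) P2=[3,4,2,3,5,0](1)
Move 3: P1 pit2 -> P1=[6,4,0,1,7,5](2) P2=[4,4,2,3,5,0](1)
Move 4: P2 pit2 -> P1=[6,4,0,1,7,5](2) P2=[4,4,0,4,6,0](1)
Move 5: P1 pit0 -> P1=[0,5,1,2,8,6](3) P2=[4,4,0,4,6,0](1)
Move 6: P2 pit0 -> P1=[0,5,1,2,8,6](3) P2=[0,5,1,5,7,0](1)

Answer: 3 1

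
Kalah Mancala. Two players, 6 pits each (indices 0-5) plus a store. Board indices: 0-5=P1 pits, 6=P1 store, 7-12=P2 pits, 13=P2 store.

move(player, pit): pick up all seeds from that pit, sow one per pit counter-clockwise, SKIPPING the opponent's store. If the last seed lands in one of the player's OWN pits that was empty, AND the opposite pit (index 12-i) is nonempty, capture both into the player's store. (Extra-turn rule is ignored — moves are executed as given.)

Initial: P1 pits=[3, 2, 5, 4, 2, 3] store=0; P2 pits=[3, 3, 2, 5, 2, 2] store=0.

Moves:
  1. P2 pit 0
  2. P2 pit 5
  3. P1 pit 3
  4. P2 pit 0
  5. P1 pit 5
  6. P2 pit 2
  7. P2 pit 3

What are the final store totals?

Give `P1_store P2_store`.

Move 1: P2 pit0 -> P1=[3,2,5,4,2,3](0) P2=[0,4,3,6,2,2](0)
Move 2: P2 pit5 -> P1=[4,2,5,4,2,3](0) P2=[0,4,3,6,2,0](1)
Move 3: P1 pit3 -> P1=[4,2,5,0,3,4](1) P2=[1,4,3,6,2,0](1)
Move 4: P2 pit0 -> P1=[4,2,5,0,3,4](1) P2=[0,5,3,6,2,0](1)
Move 5: P1 pit5 -> P1=[4,2,5,0,3,0](2) P2=[1,6,4,6,2,0](1)
Move 6: P2 pit2 -> P1=[4,2,5,0,3,0](2) P2=[1,6,0,7,3,1](2)
Move 7: P2 pit3 -> P1=[5,3,6,1,3,0](2) P2=[1,6,0,0,4,2](3)

Answer: 2 3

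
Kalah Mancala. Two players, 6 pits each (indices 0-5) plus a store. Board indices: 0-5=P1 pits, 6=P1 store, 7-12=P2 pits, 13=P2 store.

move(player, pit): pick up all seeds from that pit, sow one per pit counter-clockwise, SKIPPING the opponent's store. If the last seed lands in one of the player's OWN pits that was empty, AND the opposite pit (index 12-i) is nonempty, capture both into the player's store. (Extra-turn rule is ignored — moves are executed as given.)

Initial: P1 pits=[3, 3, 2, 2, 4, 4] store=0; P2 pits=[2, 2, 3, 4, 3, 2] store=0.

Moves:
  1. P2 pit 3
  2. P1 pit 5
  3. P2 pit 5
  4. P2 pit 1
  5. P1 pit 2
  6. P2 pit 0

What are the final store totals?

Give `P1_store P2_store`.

Move 1: P2 pit3 -> P1=[4,3,2,2,4,4](0) P2=[2,2,3,0,4,3](1)
Move 2: P1 pit5 -> P1=[4,3,2,2,4,0](1) P2=[3,3,4,0,4,3](1)
Move 3: P2 pit5 -> P1=[5,4,2,2,4,0](1) P2=[3,3,4,0,4,0](2)
Move 4: P2 pit1 -> P1=[5,4,2,2,4,0](1) P2=[3,0,5,1,5,0](2)
Move 5: P1 pit2 -> P1=[5,4,0,3,5,0](1) P2=[3,0,5,1,5,0](2)
Move 6: P2 pit0 -> P1=[5,4,0,3,5,0](1) P2=[0,1,6,2,5,0](2)

Answer: 1 2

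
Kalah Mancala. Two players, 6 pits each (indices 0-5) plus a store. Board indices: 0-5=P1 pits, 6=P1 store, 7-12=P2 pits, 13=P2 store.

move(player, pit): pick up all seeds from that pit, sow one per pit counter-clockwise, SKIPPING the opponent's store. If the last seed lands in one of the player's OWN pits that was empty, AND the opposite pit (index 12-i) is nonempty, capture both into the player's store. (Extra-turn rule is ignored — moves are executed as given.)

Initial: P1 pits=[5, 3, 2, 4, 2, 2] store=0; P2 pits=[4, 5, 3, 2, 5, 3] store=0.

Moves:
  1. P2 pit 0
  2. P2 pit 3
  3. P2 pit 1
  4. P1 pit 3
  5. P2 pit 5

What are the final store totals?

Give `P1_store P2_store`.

Answer: 1 3

Derivation:
Move 1: P2 pit0 -> P1=[5,3,2,4,2,2](0) P2=[0,6,4,3,6,3](0)
Move 2: P2 pit3 -> P1=[5,3,2,4,2,2](0) P2=[0,6,4,0,7,4](1)
Move 3: P2 pit1 -> P1=[6,3,2,4,2,2](0) P2=[0,0,5,1,8,5](2)
Move 4: P1 pit3 -> P1=[6,3,2,0,3,3](1) P2=[1,0,5,1,8,5](2)
Move 5: P2 pit5 -> P1=[7,4,3,1,3,3](1) P2=[1,0,5,1,8,0](3)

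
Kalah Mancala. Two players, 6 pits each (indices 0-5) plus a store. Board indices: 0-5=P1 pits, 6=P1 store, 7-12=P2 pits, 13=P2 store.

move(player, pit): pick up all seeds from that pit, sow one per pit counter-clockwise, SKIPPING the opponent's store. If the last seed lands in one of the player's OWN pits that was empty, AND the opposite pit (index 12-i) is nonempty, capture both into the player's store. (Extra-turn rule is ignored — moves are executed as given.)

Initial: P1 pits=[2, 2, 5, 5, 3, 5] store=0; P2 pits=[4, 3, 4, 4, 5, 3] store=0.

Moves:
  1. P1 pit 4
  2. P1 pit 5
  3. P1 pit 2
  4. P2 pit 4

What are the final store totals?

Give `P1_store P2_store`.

Answer: 3 1

Derivation:
Move 1: P1 pit4 -> P1=[2,2,5,5,0,6](1) P2=[5,3,4,4,5,3](0)
Move 2: P1 pit5 -> P1=[2,2,5,5,0,0](2) P2=[6,4,5,5,6,3](0)
Move 3: P1 pit2 -> P1=[2,2,0,6,1,1](3) P2=[7,4,5,5,6,3](0)
Move 4: P2 pit4 -> P1=[3,3,1,7,1,1](3) P2=[7,4,5,5,0,4](1)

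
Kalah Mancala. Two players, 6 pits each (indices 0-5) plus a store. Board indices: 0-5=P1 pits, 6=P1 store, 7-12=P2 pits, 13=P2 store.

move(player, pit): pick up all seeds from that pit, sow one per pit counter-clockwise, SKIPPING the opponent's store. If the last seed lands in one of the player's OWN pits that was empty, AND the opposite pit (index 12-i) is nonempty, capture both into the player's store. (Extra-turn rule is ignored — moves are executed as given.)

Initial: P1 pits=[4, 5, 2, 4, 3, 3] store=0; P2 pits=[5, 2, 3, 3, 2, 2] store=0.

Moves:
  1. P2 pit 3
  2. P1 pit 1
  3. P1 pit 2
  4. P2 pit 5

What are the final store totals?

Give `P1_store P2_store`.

Answer: 1 2

Derivation:
Move 1: P2 pit3 -> P1=[4,5,2,4,3,3](0) P2=[5,2,3,0,3,3](1)
Move 2: P1 pit1 -> P1=[4,0,3,5,4,4](1) P2=[5,2,3,0,3,3](1)
Move 3: P1 pit2 -> P1=[4,0,0,6,5,5](1) P2=[5,2,3,0,3,3](1)
Move 4: P2 pit5 -> P1=[5,1,0,6,5,5](1) P2=[5,2,3,0,3,0](2)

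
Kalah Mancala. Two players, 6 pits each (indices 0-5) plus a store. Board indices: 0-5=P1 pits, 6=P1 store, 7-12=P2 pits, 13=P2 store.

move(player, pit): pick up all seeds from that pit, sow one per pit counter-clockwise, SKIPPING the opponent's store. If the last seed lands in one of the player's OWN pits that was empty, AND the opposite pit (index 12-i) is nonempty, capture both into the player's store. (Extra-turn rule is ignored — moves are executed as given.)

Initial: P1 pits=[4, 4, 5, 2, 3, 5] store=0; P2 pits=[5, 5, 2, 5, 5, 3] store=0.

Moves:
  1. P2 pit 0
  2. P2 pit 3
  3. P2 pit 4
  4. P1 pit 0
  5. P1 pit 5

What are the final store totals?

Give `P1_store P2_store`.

Move 1: P2 pit0 -> P1=[4,4,5,2,3,5](0) P2=[0,6,3,6,6,4](0)
Move 2: P2 pit3 -> P1=[5,5,6,2,3,5](0) P2=[0,6,3,0,7,5](1)
Move 3: P2 pit4 -> P1=[6,6,7,3,4,5](0) P2=[0,6,3,0,0,6](2)
Move 4: P1 pit0 -> P1=[0,7,8,4,5,6](1) P2=[0,6,3,0,0,6](2)
Move 5: P1 pit5 -> P1=[0,7,8,4,5,0](2) P2=[1,7,4,1,1,6](2)

Answer: 2 2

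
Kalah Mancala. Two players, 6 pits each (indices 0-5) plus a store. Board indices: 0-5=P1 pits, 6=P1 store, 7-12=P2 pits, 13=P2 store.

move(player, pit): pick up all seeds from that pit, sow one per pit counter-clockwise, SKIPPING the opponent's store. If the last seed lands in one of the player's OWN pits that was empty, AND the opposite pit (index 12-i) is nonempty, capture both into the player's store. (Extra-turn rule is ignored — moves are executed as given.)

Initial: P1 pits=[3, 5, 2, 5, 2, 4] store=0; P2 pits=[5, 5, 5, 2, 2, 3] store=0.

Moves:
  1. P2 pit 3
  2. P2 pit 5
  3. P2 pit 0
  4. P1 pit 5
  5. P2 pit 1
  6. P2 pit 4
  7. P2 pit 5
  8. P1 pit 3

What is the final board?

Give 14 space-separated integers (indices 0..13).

Move 1: P2 pit3 -> P1=[3,5,2,5,2,4](0) P2=[5,5,5,0,3,4](0)
Move 2: P2 pit5 -> P1=[4,6,3,5,2,4](0) P2=[5,5,5,0,3,0](1)
Move 3: P2 pit0 -> P1=[0,6,3,5,2,4](0) P2=[0,6,6,1,4,0](6)
Move 4: P1 pit5 -> P1=[0,6,3,5,2,0](1) P2=[1,7,7,1,4,0](6)
Move 5: P2 pit1 -> P1=[1,7,3,5,2,0](1) P2=[1,0,8,2,5,1](7)
Move 6: P2 pit4 -> P1=[2,8,4,5,2,0](1) P2=[1,0,8,2,0,2](8)
Move 7: P2 pit5 -> P1=[3,8,4,5,2,0](1) P2=[1,0,8,2,0,0](9)
Move 8: P1 pit3 -> P1=[3,8,4,0,3,1](2) P2=[2,1,8,2,0,0](9)

Answer: 3 8 4 0 3 1 2 2 1 8 2 0 0 9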